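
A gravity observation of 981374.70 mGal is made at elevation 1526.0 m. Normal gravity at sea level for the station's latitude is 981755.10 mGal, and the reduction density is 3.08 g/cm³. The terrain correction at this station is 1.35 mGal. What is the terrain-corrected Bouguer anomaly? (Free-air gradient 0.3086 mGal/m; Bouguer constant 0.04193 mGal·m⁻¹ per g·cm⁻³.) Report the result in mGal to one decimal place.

Free-air correction = 0.3086 × 1526.0 = 470.92 mGal
Free-air anomaly = 981374.70 − 981755.10 + (470.92) = 90.52 mGal
Bouguer slab correction = 0.04193 × 3.08 × 1526.0 = 197.07 mGal
Simple Bouguer anomaly = 90.52 − (197.07) = -106.55 mGal
Complete Bouguer anomaly = -106.55 + 1.35 = -105.20 mGal

-105.2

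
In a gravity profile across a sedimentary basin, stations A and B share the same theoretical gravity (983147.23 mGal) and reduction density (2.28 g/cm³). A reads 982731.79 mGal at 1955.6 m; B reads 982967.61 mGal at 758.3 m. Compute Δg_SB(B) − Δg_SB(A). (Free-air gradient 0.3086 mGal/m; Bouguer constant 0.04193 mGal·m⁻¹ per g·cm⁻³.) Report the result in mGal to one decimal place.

-19.2

Δg_SB(A) = 982731.79 − 983147.23 + 0.3086×1955.6 − 0.04193×2.28×1955.6 = 1.10 mGal
Δg_SB(B) = 982967.61 − 983147.23 + 0.3086×758.3 − 0.04193×2.28×758.3 = -18.10 mGal
Difference = -18.10 − (1.10) = -19.20 mGal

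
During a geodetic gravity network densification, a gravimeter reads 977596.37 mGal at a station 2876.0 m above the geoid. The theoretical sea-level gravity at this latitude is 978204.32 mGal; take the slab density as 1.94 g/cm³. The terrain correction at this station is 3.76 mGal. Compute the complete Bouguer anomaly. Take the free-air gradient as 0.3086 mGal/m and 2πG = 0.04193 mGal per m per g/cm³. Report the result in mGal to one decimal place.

49.4

Free-air correction = 0.3086 × 2876.0 = 887.53 mGal
Free-air anomaly = 977596.37 − 978204.32 + (887.53) = 279.58 mGal
Bouguer slab correction = 0.04193 × 1.94 × 2876.0 = 233.95 mGal
Simple Bouguer anomaly = 279.58 − (233.95) = 45.63 mGal
Complete Bouguer anomaly = 45.63 + 3.76 = 49.39 mGal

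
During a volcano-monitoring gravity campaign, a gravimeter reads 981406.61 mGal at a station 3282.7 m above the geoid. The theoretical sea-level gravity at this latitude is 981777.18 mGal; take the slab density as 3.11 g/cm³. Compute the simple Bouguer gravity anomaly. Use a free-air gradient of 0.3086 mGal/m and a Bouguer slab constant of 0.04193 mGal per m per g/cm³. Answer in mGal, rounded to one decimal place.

Free-air correction = 0.3086 × 3282.7 = 1013.04 mGal
Free-air anomaly = 981406.61 − 981777.18 + (1013.04) = 642.47 mGal
Bouguer slab correction = 0.04193 × 3.11 × 3282.7 = 428.07 mGal
Simple Bouguer anomaly = 642.47 − (428.07) = 214.40 mGal

214.4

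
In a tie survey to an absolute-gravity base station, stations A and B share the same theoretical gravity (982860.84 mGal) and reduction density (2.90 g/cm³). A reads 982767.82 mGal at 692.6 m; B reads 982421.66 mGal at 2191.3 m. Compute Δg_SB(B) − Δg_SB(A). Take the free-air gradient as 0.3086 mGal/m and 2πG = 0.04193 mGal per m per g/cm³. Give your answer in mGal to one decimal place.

-65.9

Δg_SB(A) = 982767.82 − 982860.84 + 0.3086×692.6 − 0.04193×2.90×692.6 = 36.50 mGal
Δg_SB(B) = 982421.66 − 982860.84 + 0.3086×2191.3 − 0.04193×2.90×2191.3 = -29.40 mGal
Difference = -29.40 − (36.50) = -65.90 mGal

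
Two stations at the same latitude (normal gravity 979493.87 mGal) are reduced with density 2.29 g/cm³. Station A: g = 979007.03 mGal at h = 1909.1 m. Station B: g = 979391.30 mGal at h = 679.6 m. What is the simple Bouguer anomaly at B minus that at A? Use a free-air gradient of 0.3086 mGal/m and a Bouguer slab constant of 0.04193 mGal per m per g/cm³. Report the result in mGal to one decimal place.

122.9

Δg_SB(A) = 979007.03 − 979493.87 + 0.3086×1909.1 − 0.04193×2.29×1909.1 = -81.00 mGal
Δg_SB(B) = 979391.30 − 979493.87 + 0.3086×679.6 − 0.04193×2.29×679.6 = 41.90 mGal
Difference = 41.90 − (-81.00) = 122.90 mGal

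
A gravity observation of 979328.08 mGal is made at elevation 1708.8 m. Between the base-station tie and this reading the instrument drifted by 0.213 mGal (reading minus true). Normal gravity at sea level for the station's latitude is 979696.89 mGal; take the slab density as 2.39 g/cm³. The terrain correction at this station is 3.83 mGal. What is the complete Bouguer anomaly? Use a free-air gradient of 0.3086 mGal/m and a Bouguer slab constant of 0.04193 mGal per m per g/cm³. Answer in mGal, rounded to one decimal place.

-9.1

Drift-corrected reading = 979328.08 − (0.213) = 979327.867 mGal
Free-air correction = 0.3086 × 1708.8 = 527.34 mGal
Free-air anomaly = 979327.867 − 979696.89 + (527.34) = 158.317 mGal
Bouguer slab correction = 0.04193 × 2.39 × 1708.8 = 171.24 mGal
Simple Bouguer anomaly = 158.317 − (171.24) = -12.923 mGal
Complete Bouguer anomaly = -12.923 + 3.83 = -9.093 mGal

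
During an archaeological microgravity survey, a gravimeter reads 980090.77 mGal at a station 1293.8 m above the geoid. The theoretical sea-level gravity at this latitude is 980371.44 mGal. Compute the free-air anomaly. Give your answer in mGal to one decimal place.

Free-air correction = 0.3086 × 1293.8 = 399.27 mGal
Free-air anomaly = 980090.77 − 980371.44 + (399.27) = 118.60 mGal

118.6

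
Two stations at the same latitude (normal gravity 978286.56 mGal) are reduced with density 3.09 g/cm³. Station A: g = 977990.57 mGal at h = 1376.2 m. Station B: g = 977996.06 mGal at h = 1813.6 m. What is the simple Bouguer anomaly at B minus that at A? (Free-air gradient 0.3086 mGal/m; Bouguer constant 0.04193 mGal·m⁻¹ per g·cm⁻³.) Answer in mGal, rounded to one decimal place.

83.8

Δg_SB(A) = 977990.57 − 978286.56 + 0.3086×1376.2 − 0.04193×3.09×1376.2 = -49.60 mGal
Δg_SB(B) = 977996.06 − 978286.56 + 0.3086×1813.6 − 0.04193×3.09×1813.6 = 34.20 mGal
Difference = 34.20 − (-49.60) = 83.80 mGal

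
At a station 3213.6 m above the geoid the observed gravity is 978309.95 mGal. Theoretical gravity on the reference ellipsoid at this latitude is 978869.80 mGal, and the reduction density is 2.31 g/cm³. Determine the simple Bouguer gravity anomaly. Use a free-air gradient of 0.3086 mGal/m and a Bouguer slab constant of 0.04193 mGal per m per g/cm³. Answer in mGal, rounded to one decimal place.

Free-air correction = 0.3086 × 3213.6 = 991.72 mGal
Free-air anomaly = 978309.95 − 978869.80 + (991.72) = 431.87 mGal
Bouguer slab correction = 0.04193 × 2.31 × 3213.6 = 311.26 mGal
Simple Bouguer anomaly = 431.87 − (311.26) = 120.61 mGal

120.6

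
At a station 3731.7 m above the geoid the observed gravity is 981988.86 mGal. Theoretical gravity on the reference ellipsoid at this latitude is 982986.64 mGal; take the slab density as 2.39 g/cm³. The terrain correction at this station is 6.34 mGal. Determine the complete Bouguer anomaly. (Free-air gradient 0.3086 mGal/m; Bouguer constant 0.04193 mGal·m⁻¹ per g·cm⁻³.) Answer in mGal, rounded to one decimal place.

Free-air correction = 0.3086 × 3731.7 = 1151.60 mGal
Free-air anomaly = 981988.86 − 982986.64 + (1151.60) = 153.82 mGal
Bouguer slab correction = 0.04193 × 2.39 × 3731.7 = 373.96 mGal
Simple Bouguer anomaly = 153.82 − (373.96) = -220.14 mGal
Complete Bouguer anomaly = -220.14 + 6.34 = -213.80 mGal

-213.8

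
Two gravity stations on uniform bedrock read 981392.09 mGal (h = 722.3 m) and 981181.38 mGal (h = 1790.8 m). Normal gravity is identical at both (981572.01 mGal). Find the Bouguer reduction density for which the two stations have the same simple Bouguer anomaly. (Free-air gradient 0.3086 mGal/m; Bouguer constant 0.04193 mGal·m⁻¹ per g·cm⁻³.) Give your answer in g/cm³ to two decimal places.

Δg_obs = 981181.38 − 981392.09 = -210.71 mGal over Δh = 1790.8 − 722.3 = 1068.5 m
Equal Bouguer anomalies ⇒ Δg_obs + (0.3086 − 0.04193ρ)·Δh = 0
0.3086 − 0.04193ρ = −Δg_obs/Δh = 0.19720
ρ = (0.3086 − 0.19720) / 0.04193 = 2.66 g/cm³

2.66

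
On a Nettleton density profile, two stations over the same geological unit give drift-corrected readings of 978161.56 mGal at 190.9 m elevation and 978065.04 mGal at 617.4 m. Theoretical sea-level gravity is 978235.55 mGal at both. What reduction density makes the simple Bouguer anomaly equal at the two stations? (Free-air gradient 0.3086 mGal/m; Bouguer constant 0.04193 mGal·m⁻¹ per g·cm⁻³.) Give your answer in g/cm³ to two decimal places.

Δg_obs = 978065.04 − 978161.56 = -96.52 mGal over Δh = 617.4 − 190.9 = 426.5 m
Equal Bouguer anomalies ⇒ Δg_obs + (0.3086 − 0.04193ρ)·Δh = 0
0.3086 − 0.04193ρ = −Δg_obs/Δh = 0.22631
ρ = (0.3086 − 0.22631) / 0.04193 = 1.96 g/cm³

1.96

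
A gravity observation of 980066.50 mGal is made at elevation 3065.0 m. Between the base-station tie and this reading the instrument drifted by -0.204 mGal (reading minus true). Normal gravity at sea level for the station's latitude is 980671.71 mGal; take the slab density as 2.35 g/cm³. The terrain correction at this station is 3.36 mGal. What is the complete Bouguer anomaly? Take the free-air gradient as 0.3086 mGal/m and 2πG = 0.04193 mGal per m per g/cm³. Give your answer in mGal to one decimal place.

42.2

Drift-corrected reading = 980066.50 − (-0.204) = 980066.704 mGal
Free-air correction = 0.3086 × 3065.0 = 945.86 mGal
Free-air anomaly = 980066.704 − 980671.71 + (945.86) = 340.854 mGal
Bouguer slab correction = 0.04193 × 2.35 × 3065.0 = 302.01 mGal
Simple Bouguer anomaly = 340.854 − (302.01) = 38.844 mGal
Complete Bouguer anomaly = 38.844 + 3.36 = 42.204 mGal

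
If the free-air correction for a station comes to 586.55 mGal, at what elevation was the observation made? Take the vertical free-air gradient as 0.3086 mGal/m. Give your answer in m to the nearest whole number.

h = 586.55 / 0.3086 = 1900.68 m

1901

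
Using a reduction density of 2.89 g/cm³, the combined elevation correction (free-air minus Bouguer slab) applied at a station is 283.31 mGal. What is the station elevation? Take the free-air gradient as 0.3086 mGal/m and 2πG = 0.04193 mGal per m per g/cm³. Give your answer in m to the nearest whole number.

1512

Combined gradient = 0.3086 − 0.04193 × 2.89 = 0.1874223 mGal/m
h = 283.31 / 0.1874223 = 1511.61 m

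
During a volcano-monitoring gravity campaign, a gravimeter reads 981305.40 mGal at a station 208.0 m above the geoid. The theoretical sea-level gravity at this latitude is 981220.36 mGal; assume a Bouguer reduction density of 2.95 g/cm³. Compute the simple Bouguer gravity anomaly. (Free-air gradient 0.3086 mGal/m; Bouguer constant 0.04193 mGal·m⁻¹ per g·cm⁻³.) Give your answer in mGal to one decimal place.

123.5

Free-air correction = 0.3086 × 208.0 = 64.19 mGal
Free-air anomaly = 981305.40 − 981220.36 + (64.19) = 149.23 mGal
Bouguer slab correction = 0.04193 × 2.95 × 208.0 = 25.73 mGal
Simple Bouguer anomaly = 149.23 − (25.73) = 123.50 mGal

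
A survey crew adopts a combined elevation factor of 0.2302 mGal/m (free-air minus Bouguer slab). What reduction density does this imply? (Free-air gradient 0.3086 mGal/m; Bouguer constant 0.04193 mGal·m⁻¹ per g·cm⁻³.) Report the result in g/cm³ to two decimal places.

0.2302 = 0.3086 − 0.04193 × ρ
ρ = (0.3086 − 0.2302) / 0.04193 = 1.87 g/cm³

1.87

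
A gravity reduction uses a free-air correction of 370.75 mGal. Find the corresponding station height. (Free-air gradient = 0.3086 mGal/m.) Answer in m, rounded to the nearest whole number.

1201

h = 370.75 / 0.3086 = 1201.39 m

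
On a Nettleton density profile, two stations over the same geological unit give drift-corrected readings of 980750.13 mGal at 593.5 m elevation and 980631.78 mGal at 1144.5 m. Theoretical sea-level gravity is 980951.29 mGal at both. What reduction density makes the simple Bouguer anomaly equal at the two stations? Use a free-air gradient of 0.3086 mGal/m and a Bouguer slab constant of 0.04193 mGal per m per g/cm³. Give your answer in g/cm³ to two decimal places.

2.24

Δg_obs = 980631.78 − 980750.13 = -118.35 mGal over Δh = 1144.5 − 593.5 = 551.0 m
Equal Bouguer anomalies ⇒ Δg_obs + (0.3086 − 0.04193ρ)·Δh = 0
0.3086 − 0.04193ρ = −Δg_obs/Δh = 0.21479
ρ = (0.3086 − 0.21479) / 0.04193 = 2.24 g/cm³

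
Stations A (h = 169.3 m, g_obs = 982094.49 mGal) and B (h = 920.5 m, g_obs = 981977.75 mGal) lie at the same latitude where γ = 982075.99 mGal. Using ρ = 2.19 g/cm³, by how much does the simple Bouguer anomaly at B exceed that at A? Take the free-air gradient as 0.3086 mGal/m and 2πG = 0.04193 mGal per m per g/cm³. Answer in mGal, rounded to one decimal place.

46.1

Δg_SB(A) = 982094.49 − 982075.99 + 0.3086×169.3 − 0.04193×2.19×169.3 = 55.20 mGal
Δg_SB(B) = 981977.75 − 982075.99 + 0.3086×920.5 − 0.04193×2.19×920.5 = 101.30 mGal
Difference = 101.30 − (55.20) = 46.10 mGal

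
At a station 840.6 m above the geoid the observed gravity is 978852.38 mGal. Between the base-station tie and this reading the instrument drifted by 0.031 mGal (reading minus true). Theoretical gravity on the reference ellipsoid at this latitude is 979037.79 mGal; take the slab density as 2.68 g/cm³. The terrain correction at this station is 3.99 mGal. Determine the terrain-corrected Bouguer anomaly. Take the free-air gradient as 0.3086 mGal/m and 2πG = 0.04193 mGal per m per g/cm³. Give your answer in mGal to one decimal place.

-16.5

Drift-corrected reading = 978852.38 − (0.031) = 978852.349 mGal
Free-air correction = 0.3086 × 840.6 = 259.41 mGal
Free-air anomaly = 978852.349 − 979037.79 + (259.41) = 73.969 mGal
Bouguer slab correction = 0.04193 × 2.68 × 840.6 = 94.46 mGal
Simple Bouguer anomaly = 73.969 − (94.46) = -20.491 mGal
Complete Bouguer anomaly = -20.491 + 3.99 = -16.501 mGal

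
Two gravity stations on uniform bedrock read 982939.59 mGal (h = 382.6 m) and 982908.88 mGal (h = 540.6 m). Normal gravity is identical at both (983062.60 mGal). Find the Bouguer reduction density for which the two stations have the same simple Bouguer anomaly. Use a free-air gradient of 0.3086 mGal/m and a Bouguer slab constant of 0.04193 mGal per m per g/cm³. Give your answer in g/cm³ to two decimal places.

2.72

Δg_obs = 982908.88 − 982939.59 = -30.71 mGal over Δh = 540.6 − 382.6 = 158.0 m
Equal Bouguer anomalies ⇒ Δg_obs + (0.3086 − 0.04193ρ)·Δh = 0
0.3086 − 0.04193ρ = −Δg_obs/Δh = 0.19437
ρ = (0.3086 − 0.19437) / 0.04193 = 2.72 g/cm³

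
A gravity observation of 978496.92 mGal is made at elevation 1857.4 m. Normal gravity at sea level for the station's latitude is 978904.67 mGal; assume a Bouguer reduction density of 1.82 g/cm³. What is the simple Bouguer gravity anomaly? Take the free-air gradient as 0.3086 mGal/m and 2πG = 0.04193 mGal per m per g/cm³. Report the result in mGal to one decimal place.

23.7

Free-air correction = 0.3086 × 1857.4 = 573.19 mGal
Free-air anomaly = 978496.92 − 978904.67 + (573.19) = 165.44 mGal
Bouguer slab correction = 0.04193 × 1.82 × 1857.4 = 141.74 mGal
Simple Bouguer anomaly = 165.44 − (141.74) = 23.70 mGal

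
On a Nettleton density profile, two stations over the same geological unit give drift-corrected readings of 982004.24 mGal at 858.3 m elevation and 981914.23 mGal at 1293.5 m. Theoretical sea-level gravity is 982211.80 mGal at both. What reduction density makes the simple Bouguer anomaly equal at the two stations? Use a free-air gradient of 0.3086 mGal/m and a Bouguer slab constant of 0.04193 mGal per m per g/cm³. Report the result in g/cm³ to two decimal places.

2.43

Δg_obs = 981914.23 − 982004.24 = -90.01 mGal over Δh = 1293.5 − 858.3 = 435.2 m
Equal Bouguer anomalies ⇒ Δg_obs + (0.3086 − 0.04193ρ)·Δh = 0
0.3086 − 0.04193ρ = −Δg_obs/Δh = 0.20682
ρ = (0.3086 − 0.20682) / 0.04193 = 2.43 g/cm³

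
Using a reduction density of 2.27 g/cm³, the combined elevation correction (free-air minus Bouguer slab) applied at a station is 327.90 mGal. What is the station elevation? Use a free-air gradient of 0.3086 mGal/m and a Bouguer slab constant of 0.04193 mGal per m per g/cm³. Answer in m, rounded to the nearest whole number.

Combined gradient = 0.3086 − 0.04193 × 2.27 = 0.2134189 mGal/m
h = 327.90 / 0.2134189 = 1536.42 m

1536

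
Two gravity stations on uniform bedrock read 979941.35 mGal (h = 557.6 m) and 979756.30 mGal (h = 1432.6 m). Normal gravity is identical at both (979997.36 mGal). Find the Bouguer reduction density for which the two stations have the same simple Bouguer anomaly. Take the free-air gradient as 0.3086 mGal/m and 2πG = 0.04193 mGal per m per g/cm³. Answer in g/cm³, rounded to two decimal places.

2.32

Δg_obs = 979756.30 − 979941.35 = -185.05 mGal over Δh = 1432.6 − 557.6 = 875.0 m
Equal Bouguer anomalies ⇒ Δg_obs + (0.3086 − 0.04193ρ)·Δh = 0
0.3086 − 0.04193ρ = −Δg_obs/Δh = 0.21149
ρ = (0.3086 − 0.21149) / 0.04193 = 2.32 g/cm³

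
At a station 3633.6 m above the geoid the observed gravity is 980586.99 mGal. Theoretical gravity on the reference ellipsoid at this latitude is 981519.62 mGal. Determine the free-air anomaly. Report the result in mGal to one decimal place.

Free-air correction = 0.3086 × 3633.6 = 1121.33 mGal
Free-air anomaly = 980586.99 − 981519.62 + (1121.33) = 188.70 mGal

188.7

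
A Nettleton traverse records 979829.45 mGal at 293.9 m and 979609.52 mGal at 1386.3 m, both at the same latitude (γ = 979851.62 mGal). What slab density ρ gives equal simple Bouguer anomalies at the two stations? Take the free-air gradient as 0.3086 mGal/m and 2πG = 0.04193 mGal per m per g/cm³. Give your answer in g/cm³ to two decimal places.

2.56

Δg_obs = 979609.52 − 979829.45 = -219.93 mGal over Δh = 1386.3 − 293.9 = 1092.4 m
Equal Bouguer anomalies ⇒ Δg_obs + (0.3086 − 0.04193ρ)·Δh = 0
0.3086 − 0.04193ρ = −Δg_obs/Δh = 0.20133
ρ = (0.3086 − 0.20133) / 0.04193 = 2.56 g/cm³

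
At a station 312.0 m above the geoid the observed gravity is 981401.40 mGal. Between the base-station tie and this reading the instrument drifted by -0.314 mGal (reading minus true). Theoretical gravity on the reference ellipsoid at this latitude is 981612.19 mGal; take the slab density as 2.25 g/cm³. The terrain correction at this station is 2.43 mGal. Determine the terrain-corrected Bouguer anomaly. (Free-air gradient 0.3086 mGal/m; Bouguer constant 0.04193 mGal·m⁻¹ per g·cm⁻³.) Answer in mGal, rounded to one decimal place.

-141.2

Drift-corrected reading = 981401.40 − (-0.314) = 981401.714 mGal
Free-air correction = 0.3086 × 312.0 = 96.28 mGal
Free-air anomaly = 981401.714 − 981612.19 + (96.28) = -114.196 mGal
Bouguer slab correction = 0.04193 × 2.25 × 312.0 = 29.43 mGal
Simple Bouguer anomaly = -114.196 − (29.43) = -143.626 mGal
Complete Bouguer anomaly = -143.626 + 2.43 = -141.196 mGal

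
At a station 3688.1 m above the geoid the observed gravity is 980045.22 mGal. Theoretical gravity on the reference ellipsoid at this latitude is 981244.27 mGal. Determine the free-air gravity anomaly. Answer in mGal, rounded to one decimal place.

Free-air correction = 0.3086 × 3688.1 = 1138.15 mGal
Free-air anomaly = 980045.22 − 981244.27 + (1138.15) = -60.90 mGal

-60.9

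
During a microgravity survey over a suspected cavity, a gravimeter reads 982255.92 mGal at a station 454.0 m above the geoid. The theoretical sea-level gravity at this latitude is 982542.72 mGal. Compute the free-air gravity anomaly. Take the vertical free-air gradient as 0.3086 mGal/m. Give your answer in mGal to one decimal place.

Free-air correction = 0.3086 × 454.0 = 140.10 mGal
Free-air anomaly = 982255.92 − 982542.72 + (140.10) = -146.70 mGal

-146.7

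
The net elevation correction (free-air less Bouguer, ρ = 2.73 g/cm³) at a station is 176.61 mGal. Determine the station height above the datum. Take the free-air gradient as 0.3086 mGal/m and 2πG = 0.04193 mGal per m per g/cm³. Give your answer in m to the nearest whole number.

910

Combined gradient = 0.3086 − 0.04193 × 2.73 = 0.1941311 mGal/m
h = 176.61 / 0.1941311 = 909.75 m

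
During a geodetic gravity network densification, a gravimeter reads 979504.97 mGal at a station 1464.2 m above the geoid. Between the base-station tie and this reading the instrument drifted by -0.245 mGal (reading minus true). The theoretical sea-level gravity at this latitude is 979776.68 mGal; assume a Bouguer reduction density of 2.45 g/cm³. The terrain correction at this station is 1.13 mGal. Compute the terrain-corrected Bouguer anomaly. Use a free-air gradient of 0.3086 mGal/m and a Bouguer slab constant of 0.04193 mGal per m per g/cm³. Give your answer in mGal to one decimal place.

Drift-corrected reading = 979504.97 − (-0.245) = 979505.215 mGal
Free-air correction = 0.3086 × 1464.2 = 451.85 mGal
Free-air anomaly = 979505.215 − 979776.68 + (451.85) = 180.385 mGal
Bouguer slab correction = 0.04193 × 2.45 × 1464.2 = 150.42 mGal
Simple Bouguer anomaly = 180.385 − (150.42) = 29.965 mGal
Complete Bouguer anomaly = 29.965 + 1.13 = 31.095 mGal

31.1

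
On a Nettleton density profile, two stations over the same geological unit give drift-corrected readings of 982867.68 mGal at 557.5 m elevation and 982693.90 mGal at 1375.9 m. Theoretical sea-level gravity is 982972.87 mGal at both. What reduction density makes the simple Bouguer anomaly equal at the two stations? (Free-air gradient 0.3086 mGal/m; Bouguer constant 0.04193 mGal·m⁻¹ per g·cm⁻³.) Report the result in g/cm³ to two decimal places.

2.30

Δg_obs = 982693.90 − 982867.68 = -173.78 mGal over Δh = 1375.9 − 557.5 = 818.4 m
Equal Bouguer anomalies ⇒ Δg_obs + (0.3086 − 0.04193ρ)·Δh = 0
0.3086 − 0.04193ρ = −Δg_obs/Δh = 0.21234
ρ = (0.3086 − 0.21234) / 0.04193 = 2.30 g/cm³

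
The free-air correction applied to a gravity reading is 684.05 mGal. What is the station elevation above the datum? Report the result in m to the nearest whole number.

h = 684.05 / 0.3086 = 2216.62 m

2217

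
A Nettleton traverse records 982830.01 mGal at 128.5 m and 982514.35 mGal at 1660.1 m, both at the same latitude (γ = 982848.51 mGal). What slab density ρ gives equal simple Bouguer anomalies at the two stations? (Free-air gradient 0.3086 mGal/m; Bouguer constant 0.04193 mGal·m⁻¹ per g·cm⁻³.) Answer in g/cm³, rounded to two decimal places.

Δg_obs = 982514.35 − 982830.01 = -315.66 mGal over Δh = 1660.1 − 128.5 = 1531.6 m
Equal Bouguer anomalies ⇒ Δg_obs + (0.3086 − 0.04193ρ)·Δh = 0
0.3086 − 0.04193ρ = −Δg_obs/Δh = 0.20610
ρ = (0.3086 − 0.20610) / 0.04193 = 2.44 g/cm³

2.44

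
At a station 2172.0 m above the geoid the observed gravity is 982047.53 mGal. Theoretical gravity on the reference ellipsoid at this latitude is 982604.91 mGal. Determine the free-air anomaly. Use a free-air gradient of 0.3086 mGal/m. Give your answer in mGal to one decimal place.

112.9

Free-air correction = 0.3086 × 2172.0 = 670.28 mGal
Free-air anomaly = 982047.53 − 982604.91 + (670.28) = 112.90 mGal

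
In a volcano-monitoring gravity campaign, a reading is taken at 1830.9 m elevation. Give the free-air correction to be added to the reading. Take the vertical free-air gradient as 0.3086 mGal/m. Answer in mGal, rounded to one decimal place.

565.0

Free-air correction = 0.3086 × 1830.9 = 565.0 mGal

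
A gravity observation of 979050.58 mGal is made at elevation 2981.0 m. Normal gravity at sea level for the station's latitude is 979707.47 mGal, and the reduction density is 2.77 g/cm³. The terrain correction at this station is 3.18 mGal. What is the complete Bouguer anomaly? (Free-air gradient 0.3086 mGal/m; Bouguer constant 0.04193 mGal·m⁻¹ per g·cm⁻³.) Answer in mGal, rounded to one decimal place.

-80.0

Free-air correction = 0.3086 × 2981.0 = 919.94 mGal
Free-air anomaly = 979050.58 − 979707.47 + (919.94) = 263.05 mGal
Bouguer slab correction = 0.04193 × 2.77 × 2981.0 = 346.23 mGal
Simple Bouguer anomaly = 263.05 − (346.23) = -83.18 mGal
Complete Bouguer anomaly = -83.18 + 3.18 = -80.00 mGal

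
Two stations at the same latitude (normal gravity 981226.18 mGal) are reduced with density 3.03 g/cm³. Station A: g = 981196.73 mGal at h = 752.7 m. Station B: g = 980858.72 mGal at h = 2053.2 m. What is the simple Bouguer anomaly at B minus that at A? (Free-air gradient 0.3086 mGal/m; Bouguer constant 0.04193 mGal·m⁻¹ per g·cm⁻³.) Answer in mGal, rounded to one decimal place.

Δg_SB(A) = 981196.73 − 981226.18 + 0.3086×752.7 − 0.04193×3.03×752.7 = 107.20 mGal
Δg_SB(B) = 980858.72 − 981226.18 + 0.3086×2053.2 − 0.04193×3.03×2053.2 = 5.30 mGal
Difference = 5.30 − (107.20) = -101.90 mGal

-101.9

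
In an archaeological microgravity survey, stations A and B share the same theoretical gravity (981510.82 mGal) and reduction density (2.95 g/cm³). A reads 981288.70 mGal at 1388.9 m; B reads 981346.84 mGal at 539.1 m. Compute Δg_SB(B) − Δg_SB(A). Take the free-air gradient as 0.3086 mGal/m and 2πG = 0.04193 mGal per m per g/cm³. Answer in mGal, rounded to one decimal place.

Δg_SB(A) = 981288.70 − 981510.82 + 0.3086×1388.9 − 0.04193×2.95×1388.9 = 34.70 mGal
Δg_SB(B) = 981346.84 − 981510.82 + 0.3086×539.1 − 0.04193×2.95×539.1 = -64.30 mGal
Difference = -64.30 − (34.70) = -99.00 mGal

-99.0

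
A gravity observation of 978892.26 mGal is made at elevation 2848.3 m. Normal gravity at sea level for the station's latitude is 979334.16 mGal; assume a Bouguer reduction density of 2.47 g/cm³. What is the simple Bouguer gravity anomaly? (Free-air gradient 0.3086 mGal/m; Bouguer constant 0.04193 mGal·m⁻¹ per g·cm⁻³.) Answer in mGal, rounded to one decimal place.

Free-air correction = 0.3086 × 2848.3 = 878.99 mGal
Free-air anomaly = 978892.26 − 979334.16 + (878.99) = 437.09 mGal
Bouguer slab correction = 0.04193 × 2.47 × 2848.3 = 294.99 mGal
Simple Bouguer anomaly = 437.09 − (294.99) = 142.10 mGal

142.1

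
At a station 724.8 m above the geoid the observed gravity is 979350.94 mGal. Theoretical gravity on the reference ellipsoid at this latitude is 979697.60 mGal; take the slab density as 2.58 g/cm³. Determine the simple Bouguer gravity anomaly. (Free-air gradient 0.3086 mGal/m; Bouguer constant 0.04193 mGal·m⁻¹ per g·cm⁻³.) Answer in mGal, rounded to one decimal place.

Free-air correction = 0.3086 × 724.8 = 223.67 mGal
Free-air anomaly = 979350.94 − 979697.60 + (223.67) = -122.99 mGal
Bouguer slab correction = 0.04193 × 2.58 × 724.8 = 78.41 mGal
Simple Bouguer anomaly = -122.99 − (78.41) = -201.40 mGal

-201.4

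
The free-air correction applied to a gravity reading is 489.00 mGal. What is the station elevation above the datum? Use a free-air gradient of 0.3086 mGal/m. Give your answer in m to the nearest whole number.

h = 489.00 / 0.3086 = 1584.58 m

1585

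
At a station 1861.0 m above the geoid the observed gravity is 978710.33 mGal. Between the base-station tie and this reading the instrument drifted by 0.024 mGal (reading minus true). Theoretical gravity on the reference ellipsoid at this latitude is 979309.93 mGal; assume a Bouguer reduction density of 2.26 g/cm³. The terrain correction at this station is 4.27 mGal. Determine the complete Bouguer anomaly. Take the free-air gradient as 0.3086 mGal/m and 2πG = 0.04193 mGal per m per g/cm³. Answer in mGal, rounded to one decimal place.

-197.4

Drift-corrected reading = 978710.33 − (0.024) = 978710.306 mGal
Free-air correction = 0.3086 × 1861.0 = 574.30 mGal
Free-air anomaly = 978710.306 − 979309.93 + (574.30) = -25.324 mGal
Bouguer slab correction = 0.04193 × 2.26 × 1861.0 = 176.35 mGal
Simple Bouguer anomaly = -25.324 − (176.35) = -201.674 mGal
Complete Bouguer anomaly = -201.674 + 4.27 = -197.404 mGal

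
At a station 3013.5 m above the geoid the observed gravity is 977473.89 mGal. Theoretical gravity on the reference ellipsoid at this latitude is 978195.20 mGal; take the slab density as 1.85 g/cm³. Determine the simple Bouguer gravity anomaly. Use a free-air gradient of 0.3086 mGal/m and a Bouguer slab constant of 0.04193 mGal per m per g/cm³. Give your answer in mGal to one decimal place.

-25.1

Free-air correction = 0.3086 × 3013.5 = 929.97 mGal
Free-air anomaly = 977473.89 − 978195.20 + (929.97) = 208.66 mGal
Bouguer slab correction = 0.04193 × 1.85 × 3013.5 = 233.76 mGal
Simple Bouguer anomaly = 208.66 − (233.76) = -25.10 mGal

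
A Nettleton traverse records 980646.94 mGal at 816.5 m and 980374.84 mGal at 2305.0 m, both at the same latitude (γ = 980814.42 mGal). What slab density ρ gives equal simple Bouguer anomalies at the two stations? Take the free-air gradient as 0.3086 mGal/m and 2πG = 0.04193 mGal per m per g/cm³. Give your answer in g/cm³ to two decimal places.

3.00

Δg_obs = 980374.84 − 980646.94 = -272.10 mGal over Δh = 2305.0 − 816.5 = 1488.5 m
Equal Bouguer anomalies ⇒ Δg_obs + (0.3086 − 0.04193ρ)·Δh = 0
0.3086 − 0.04193ρ = −Δg_obs/Δh = 0.18280
ρ = (0.3086 − 0.18280) / 0.04193 = 3.00 g/cm³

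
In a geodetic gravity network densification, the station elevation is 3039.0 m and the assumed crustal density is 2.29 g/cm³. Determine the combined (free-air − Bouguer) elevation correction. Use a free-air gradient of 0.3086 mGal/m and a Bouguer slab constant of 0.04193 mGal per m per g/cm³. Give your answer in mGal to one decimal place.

646.0

Combined gradient = 0.3086 − 0.04193 × 2.29 = 0.2125803 mGal/m
Combined elevation correction = 0.2125803 × 3039.0 = 646.0 mGal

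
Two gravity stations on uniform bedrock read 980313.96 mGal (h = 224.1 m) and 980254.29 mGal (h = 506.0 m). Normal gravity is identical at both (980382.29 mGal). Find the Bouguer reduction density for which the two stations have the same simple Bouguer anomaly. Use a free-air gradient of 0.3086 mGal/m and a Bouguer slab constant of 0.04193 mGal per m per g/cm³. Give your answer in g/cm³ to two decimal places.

Δg_obs = 980254.29 − 980313.96 = -59.67 mGal over Δh = 506.0 − 224.1 = 281.9 m
Equal Bouguer anomalies ⇒ Δg_obs + (0.3086 − 0.04193ρ)·Δh = 0
0.3086 − 0.04193ρ = −Δg_obs/Δh = 0.21167
ρ = (0.3086 − 0.21167) / 0.04193 = 2.31 g/cm³

2.31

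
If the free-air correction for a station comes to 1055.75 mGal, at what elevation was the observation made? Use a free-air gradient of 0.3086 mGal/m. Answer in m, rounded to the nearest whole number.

h = 1055.75 / 0.3086 = 3421.10 m

3421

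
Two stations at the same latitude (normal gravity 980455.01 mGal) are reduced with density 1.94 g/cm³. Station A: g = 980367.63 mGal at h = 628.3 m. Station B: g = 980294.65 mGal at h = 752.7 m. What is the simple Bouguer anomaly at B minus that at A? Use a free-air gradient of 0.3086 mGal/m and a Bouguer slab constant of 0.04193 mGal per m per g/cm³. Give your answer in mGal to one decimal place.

Δg_SB(A) = 980367.63 − 980455.01 + 0.3086×628.3 − 0.04193×1.94×628.3 = 55.40 mGal
Δg_SB(B) = 980294.65 − 980455.01 + 0.3086×752.7 − 0.04193×1.94×752.7 = 10.70 mGal
Difference = 10.70 − (55.40) = -44.70 mGal

-44.7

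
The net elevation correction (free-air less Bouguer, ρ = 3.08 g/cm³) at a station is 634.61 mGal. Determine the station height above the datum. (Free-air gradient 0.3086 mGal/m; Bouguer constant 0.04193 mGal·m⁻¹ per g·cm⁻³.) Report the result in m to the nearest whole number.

Combined gradient = 0.3086 − 0.04193 × 3.08 = 0.1794556 mGal/m
h = 634.61 / 0.1794556 = 3536.31 m

3536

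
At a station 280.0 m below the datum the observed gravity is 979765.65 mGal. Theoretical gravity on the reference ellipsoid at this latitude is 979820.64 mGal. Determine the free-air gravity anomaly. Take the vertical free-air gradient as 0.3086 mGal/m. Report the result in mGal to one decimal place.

Free-air correction = 0.3086 × -280.0 = -86.41 mGal
Free-air anomaly = 979765.65 − 979820.64 + (-86.41) = -141.40 mGal

-141.4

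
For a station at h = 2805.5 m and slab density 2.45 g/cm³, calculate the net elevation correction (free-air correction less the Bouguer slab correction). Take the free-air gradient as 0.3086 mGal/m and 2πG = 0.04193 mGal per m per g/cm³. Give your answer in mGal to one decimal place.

Combined gradient = 0.3086 − 0.04193 × 2.45 = 0.2058715 mGal/m
Combined elevation correction = 0.2058715 × 2805.5 = 577.6 mGal

577.6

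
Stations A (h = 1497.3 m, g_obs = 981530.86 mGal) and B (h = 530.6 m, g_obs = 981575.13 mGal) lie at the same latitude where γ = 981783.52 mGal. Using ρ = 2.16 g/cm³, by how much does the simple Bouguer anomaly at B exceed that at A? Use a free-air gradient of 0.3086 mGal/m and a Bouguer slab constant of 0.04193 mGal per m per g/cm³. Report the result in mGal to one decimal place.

-166.5

Δg_SB(A) = 981530.86 − 981783.52 + 0.3086×1497.3 − 0.04193×2.16×1497.3 = 73.80 mGal
Δg_SB(B) = 981575.13 − 981783.52 + 0.3086×530.6 − 0.04193×2.16×530.6 = -92.70 mGal
Difference = -92.70 − (73.80) = -166.50 mGal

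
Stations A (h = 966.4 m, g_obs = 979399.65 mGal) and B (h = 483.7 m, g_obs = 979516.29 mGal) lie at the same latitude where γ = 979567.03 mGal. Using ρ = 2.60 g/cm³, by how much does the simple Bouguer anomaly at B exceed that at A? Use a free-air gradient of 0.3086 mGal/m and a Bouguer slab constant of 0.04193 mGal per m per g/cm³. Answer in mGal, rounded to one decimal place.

Δg_SB(A) = 979399.65 − 979567.03 + 0.3086×966.4 − 0.04193×2.60×966.4 = 25.50 mGal
Δg_SB(B) = 979516.29 − 979567.03 + 0.3086×483.7 − 0.04193×2.60×483.7 = 45.80 mGal
Difference = 45.80 − (25.50) = 20.30 mGal

20.3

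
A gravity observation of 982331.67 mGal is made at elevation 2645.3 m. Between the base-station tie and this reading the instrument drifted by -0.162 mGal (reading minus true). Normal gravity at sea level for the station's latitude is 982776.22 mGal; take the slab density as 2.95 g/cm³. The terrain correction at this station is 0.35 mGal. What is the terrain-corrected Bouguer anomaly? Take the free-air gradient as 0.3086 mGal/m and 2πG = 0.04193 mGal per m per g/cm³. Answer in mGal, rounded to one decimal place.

45.1

Drift-corrected reading = 982331.67 − (-0.162) = 982331.832 mGal
Free-air correction = 0.3086 × 2645.3 = 816.34 mGal
Free-air anomaly = 982331.832 − 982776.22 + (816.34) = 371.952 mGal
Bouguer slab correction = 0.04193 × 2.95 × 2645.3 = 327.21 mGal
Simple Bouguer anomaly = 371.952 − (327.21) = 44.742 mGal
Complete Bouguer anomaly = 44.742 + 0.35 = 45.092 mGal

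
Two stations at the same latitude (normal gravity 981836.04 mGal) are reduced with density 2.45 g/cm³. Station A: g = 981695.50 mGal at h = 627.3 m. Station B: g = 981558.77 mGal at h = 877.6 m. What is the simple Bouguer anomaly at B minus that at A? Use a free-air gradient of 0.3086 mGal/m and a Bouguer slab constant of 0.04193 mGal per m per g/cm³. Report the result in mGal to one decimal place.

-85.2

Δg_SB(A) = 981695.50 − 981836.04 + 0.3086×627.3 − 0.04193×2.45×627.3 = -11.40 mGal
Δg_SB(B) = 981558.77 − 981836.04 + 0.3086×877.6 − 0.04193×2.45×877.6 = -96.60 mGal
Difference = -96.60 − (-11.40) = -85.20 mGal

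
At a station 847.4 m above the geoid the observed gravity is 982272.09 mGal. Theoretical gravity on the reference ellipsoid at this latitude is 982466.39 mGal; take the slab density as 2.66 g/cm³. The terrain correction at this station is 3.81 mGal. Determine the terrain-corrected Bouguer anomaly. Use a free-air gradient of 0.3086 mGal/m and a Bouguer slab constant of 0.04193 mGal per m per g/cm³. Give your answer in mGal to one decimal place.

Free-air correction = 0.3086 × 847.4 = 261.51 mGal
Free-air anomaly = 982272.09 − 982466.39 + (261.51) = 67.21 mGal
Bouguer slab correction = 0.04193 × 2.66 × 847.4 = 94.51 mGal
Simple Bouguer anomaly = 67.21 − (94.51) = -27.30 mGal
Complete Bouguer anomaly = -27.30 + 3.81 = -23.49 mGal

-23.5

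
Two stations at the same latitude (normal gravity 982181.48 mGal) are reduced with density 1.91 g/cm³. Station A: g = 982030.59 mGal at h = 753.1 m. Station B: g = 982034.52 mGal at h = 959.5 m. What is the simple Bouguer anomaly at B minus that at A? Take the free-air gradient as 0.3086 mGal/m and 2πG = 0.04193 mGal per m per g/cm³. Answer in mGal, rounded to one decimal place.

Δg_SB(A) = 982030.59 − 982181.48 + 0.3086×753.1 − 0.04193×1.91×753.1 = 21.20 mGal
Δg_SB(B) = 982034.52 − 982181.48 + 0.3086×959.5 − 0.04193×1.91×959.5 = 72.30 mGal
Difference = 72.30 − (21.20) = 51.10 mGal

51.1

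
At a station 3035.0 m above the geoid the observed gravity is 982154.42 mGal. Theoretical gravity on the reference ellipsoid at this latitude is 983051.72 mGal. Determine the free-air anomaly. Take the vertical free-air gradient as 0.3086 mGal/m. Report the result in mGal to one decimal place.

39.3

Free-air correction = 0.3086 × 3035.0 = 936.60 mGal
Free-air anomaly = 982154.42 − 983051.72 + (936.60) = 39.30 mGal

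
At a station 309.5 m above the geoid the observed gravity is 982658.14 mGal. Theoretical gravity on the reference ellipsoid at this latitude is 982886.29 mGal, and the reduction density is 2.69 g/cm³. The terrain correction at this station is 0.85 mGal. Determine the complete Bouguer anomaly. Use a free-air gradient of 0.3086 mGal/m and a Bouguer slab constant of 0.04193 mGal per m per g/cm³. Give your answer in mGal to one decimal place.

Free-air correction = 0.3086 × 309.5 = 95.51 mGal
Free-air anomaly = 982658.14 − 982886.29 + (95.51) = -132.64 mGal
Bouguer slab correction = 0.04193 × 2.69 × 309.5 = 34.91 mGal
Simple Bouguer anomaly = -132.64 − (34.91) = -167.55 mGal
Complete Bouguer anomaly = -167.55 + 0.85 = -166.70 mGal

-166.7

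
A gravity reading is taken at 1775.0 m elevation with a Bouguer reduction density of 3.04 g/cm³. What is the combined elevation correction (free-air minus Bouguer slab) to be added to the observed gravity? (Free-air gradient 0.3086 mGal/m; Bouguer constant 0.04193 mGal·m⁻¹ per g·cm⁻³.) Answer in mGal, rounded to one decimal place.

Combined gradient = 0.3086 − 0.04193 × 3.04 = 0.1811328 mGal/m
Combined elevation correction = 0.1811328 × 1775.0 = 321.5 mGal

321.5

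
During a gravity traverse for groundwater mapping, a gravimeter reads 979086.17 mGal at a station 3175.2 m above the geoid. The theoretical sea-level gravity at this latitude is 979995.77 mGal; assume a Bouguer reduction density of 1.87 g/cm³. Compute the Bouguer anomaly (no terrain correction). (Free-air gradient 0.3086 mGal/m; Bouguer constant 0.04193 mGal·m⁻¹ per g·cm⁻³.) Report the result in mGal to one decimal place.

Free-air correction = 0.3086 × 3175.2 = 979.87 mGal
Free-air anomaly = 979086.17 − 979995.77 + (979.87) = 70.27 mGal
Bouguer slab correction = 0.04193 × 1.87 × 3175.2 = 248.96 mGal
Simple Bouguer anomaly = 70.27 − (248.96) = -178.69 mGal

-178.7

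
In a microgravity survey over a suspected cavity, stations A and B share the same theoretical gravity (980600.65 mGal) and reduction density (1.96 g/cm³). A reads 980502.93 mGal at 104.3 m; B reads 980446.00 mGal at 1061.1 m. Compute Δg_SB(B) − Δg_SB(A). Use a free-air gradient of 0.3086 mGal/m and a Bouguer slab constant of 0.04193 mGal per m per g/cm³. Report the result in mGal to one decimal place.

Δg_SB(A) = 980502.93 − 980600.65 + 0.3086×104.3 − 0.04193×1.96×104.3 = -74.10 mGal
Δg_SB(B) = 980446.00 − 980600.65 + 0.3086×1061.1 − 0.04193×1.96×1061.1 = 85.60 mGal
Difference = 85.60 − (-74.10) = 159.70 mGal

159.7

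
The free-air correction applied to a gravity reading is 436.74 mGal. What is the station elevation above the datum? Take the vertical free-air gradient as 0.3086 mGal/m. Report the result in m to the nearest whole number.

h = 436.74 / 0.3086 = 1415.23 m

1415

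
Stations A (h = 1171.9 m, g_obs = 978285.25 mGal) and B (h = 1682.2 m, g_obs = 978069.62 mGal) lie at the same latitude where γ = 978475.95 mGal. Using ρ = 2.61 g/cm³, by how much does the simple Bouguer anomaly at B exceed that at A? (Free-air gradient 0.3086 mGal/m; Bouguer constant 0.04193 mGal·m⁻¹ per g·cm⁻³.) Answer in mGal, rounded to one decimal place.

Δg_SB(A) = 978285.25 − 978475.95 + 0.3086×1171.9 − 0.04193×2.61×1171.9 = 42.70 mGal
Δg_SB(B) = 978069.62 − 978475.95 + 0.3086×1682.2 − 0.04193×2.61×1682.2 = -71.30 mGal
Difference = -71.30 − (42.70) = -114.00 mGal

-114.0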